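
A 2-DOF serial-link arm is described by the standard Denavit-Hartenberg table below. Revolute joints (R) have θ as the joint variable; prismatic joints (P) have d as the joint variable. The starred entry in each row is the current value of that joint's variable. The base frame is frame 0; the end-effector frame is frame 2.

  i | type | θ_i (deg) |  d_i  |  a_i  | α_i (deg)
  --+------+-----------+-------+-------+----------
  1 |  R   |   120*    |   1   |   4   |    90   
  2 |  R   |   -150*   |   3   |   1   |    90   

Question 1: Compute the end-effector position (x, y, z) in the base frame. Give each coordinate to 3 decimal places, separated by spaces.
after link 1: o_1 = (-2.0000, 3.4641, 1.0000)
after link 2: o_2 = (1.0311, 4.2141, 0.5000)

1.031 4.214 0.500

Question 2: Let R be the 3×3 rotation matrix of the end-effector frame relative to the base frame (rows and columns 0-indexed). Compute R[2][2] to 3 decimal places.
0.866

End-effector z-axis (col 2 of R) = (0.2500,-0.4330,0.8660)
R[2][2] = 0.8660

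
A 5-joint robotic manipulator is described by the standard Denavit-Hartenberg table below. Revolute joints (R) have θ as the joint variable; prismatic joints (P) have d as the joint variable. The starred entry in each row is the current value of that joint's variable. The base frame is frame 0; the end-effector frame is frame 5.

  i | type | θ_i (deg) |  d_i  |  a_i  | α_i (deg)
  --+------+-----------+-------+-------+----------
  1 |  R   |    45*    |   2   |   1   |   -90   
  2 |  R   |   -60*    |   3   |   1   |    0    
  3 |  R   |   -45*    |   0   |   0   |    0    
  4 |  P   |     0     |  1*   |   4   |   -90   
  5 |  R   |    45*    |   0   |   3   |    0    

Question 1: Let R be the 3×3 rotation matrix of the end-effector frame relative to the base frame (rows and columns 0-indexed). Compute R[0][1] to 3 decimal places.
End-effector y-axis (col 1 of R) = (0.6294,-0.3706,-0.6830)
R[0][1] = 0.6294

0.629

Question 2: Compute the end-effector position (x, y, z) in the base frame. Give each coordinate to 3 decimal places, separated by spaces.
after link 1: o_1 = (0.7071, 0.7071, 2.0000)
after link 2: o_2 = (-1.0607, 3.1820, 2.8660)
after link 3: o_3 = (-1.0607, 3.1820, 2.8660)
after link 4: o_4 = (-2.4998, 3.1570, 6.7297)
after link 5: o_5 = (-1.3880, 1.2688, 8.7788)

-1.388 1.269 8.779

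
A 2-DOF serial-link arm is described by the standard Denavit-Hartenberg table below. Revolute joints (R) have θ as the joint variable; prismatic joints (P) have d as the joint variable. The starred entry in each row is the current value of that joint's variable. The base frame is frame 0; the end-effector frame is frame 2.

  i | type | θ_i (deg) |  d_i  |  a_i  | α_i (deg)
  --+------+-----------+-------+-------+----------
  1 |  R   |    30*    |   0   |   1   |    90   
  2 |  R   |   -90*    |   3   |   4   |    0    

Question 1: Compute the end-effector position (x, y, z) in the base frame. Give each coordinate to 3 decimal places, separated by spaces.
after link 1: o_1 = (0.8660, 0.5000, 0.0000)
after link 2: o_2 = (2.3660, -2.0981, -4.0000)

2.366 -2.098 -4.000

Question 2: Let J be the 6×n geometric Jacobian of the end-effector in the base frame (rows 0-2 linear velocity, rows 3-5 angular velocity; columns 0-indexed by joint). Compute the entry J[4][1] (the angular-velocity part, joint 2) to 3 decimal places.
axis z_1 = (0.5000,-0.8660,0.0000); lever o_n−o_1 = (1.5000,-2.5981,-4.0000)
cross product → J_v[:, 1] = (3.4641,2.0000,0.0000)
J_ω[:, 1] = z_1
entry J[4][1] = -0.8660

-0.866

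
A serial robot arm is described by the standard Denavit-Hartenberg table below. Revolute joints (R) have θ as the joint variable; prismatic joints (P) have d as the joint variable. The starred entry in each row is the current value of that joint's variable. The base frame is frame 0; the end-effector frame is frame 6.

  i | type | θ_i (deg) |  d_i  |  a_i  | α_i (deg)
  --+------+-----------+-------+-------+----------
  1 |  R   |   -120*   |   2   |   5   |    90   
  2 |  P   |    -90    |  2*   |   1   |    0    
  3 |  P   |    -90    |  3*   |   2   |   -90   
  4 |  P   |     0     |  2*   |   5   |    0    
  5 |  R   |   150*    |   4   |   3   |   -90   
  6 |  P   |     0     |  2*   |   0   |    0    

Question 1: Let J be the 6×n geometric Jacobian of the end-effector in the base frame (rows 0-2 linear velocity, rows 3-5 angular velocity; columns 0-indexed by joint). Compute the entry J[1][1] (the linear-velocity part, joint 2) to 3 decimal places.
0.500

prismatic axis z_1 = (-0.8660,0.5000,0.0000)
J_v[:, 1] = z_1; J_ω[:, 1] = (0,0,0)
entry J[1][1] = 0.5000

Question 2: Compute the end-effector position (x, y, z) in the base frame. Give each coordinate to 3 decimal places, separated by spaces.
-5.330 1.232 -5.000

after link 1: o_1 = (-2.5000, -4.3301, 2.0000)
after link 2: o_2 = (-4.2321, -3.3301, 1.0000)
after link 3: o_3 = (-5.8301, -0.0981, 1.0000)
after link 4: o_4 = (-3.3301, 4.2321, -1.0000)
after link 5: o_5 = (-3.3301, 1.2321, -5.0000)
after link 6: o_6 = (-5.3301, 1.2321, -5.0000)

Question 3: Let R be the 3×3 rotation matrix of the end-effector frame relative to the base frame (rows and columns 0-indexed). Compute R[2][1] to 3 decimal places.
End-effector y-axis (col 1 of R) = (0.0000,0.0000,1.0000)
R[2][1] = 1.0000

1.000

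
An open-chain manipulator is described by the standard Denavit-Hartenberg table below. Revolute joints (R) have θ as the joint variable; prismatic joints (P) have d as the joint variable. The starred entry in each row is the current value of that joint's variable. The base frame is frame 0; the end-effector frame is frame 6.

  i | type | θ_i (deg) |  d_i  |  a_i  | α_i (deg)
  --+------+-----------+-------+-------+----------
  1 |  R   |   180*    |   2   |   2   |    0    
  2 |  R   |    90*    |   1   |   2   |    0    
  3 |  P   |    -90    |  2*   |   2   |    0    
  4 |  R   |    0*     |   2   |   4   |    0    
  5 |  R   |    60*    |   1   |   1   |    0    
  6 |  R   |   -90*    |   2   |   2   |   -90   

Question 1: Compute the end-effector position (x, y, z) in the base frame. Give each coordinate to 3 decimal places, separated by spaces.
-10.232 -1.866 10.000

after link 1: o_1 = (-2.0000, 0.0000, 2.0000)
after link 2: o_2 = (-2.0000, -2.0000, 3.0000)
after link 3: o_3 = (-4.0000, -2.0000, 5.0000)
after link 4: o_4 = (-8.0000, -2.0000, 7.0000)
after link 5: o_5 = (-8.5000, -2.8660, 8.0000)
after link 6: o_6 = (-10.2321, -1.8660, 10.0000)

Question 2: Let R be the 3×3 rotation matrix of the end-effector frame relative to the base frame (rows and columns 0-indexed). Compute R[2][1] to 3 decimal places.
-1.000

End-effector y-axis (col 1 of R) = (-0.0000,-0.0000,-1.0000)
R[2][1] = -1.0000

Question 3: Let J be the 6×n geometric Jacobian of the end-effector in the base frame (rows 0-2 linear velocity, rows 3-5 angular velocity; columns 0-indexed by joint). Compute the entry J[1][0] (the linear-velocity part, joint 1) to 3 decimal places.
axis z_0 = ẑ; lever o_n−o_0 = (-10.2321,-1.8660,10.0000)
cross product → J_v[:, 0] = (1.8660,-10.2321,0.0000)
J_ω[:, 0] = z_0
entry J[1][0] = -10.2321

-10.232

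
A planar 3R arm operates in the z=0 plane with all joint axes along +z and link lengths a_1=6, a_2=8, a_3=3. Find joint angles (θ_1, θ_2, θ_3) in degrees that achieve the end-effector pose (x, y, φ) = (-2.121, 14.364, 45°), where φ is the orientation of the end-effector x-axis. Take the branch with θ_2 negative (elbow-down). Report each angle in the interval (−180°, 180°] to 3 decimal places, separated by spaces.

wrist centre = target − a_3·(cos φ, sin φ) = (-4.2423, 12.2427)
cos θ_2 = (167.8805−6²−8²)/(2·6·8) = 0.7071; θ_2 = -45.0015° (elbow-down)
β = atan2(12.2427,-4.2423) = 109.1122°; ψ = atan2(-5.6570,11.6567) = -25.8873°
θ_1 = β − ψ = 134.9995°
θ_3 = φ − θ_1 − θ_2 = -44.9980° (wrapped to (-180°,180°])

134.999 -45.001 -44.998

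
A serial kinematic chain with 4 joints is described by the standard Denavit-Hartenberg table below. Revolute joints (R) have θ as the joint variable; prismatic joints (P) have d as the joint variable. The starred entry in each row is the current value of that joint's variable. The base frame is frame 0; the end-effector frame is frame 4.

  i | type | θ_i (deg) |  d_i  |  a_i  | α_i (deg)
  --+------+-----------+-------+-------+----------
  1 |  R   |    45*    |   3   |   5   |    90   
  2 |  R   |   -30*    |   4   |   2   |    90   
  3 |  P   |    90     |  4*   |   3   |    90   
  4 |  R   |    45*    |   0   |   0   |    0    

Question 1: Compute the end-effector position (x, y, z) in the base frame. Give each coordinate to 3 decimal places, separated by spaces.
after link 1: o_1 = (3.5355, 3.5355, 3.0000)
after link 2: o_2 = (7.5887, 1.9319, 2.0000)
after link 3: o_3 = (8.2958, -1.6037, -1.4641)
after link 4: o_4 = (8.2958, -1.6037, -1.4641)

8.296 -1.604 -1.464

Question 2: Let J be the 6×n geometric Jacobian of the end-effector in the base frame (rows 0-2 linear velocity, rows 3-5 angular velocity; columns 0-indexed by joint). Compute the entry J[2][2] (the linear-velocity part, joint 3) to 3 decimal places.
prismatic axis z_2 = (-0.3536,-0.3536,-0.8660)
J_v[:, 2] = z_2; J_ω[:, 2] = (0,0,0)
entry J[2][2] = -0.8660

-0.866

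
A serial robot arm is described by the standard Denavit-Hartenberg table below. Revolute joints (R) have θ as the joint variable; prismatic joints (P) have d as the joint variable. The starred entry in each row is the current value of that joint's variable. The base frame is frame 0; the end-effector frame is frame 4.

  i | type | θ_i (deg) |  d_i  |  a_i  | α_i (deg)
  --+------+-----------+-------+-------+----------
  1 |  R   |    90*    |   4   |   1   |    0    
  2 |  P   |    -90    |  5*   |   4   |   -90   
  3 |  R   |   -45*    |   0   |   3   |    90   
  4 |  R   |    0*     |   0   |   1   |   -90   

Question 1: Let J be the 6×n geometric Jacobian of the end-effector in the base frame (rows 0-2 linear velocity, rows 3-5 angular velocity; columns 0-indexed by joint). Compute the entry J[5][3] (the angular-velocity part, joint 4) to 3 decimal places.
0.707

axis z_3 = (-0.7071,0.0000,0.7071); lever o_n−o_3 = (0.7071,0.0000,0.7071)
cross product → J_v[:, 3] = (0.0000,1.0000,-0.0000)
J_ω[:, 3] = z_3
entry J[5][3] = 0.7071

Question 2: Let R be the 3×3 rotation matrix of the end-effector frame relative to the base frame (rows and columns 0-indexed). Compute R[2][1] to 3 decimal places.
-0.707

End-effector y-axis (col 1 of R) = (0.7071,0.0000,-0.7071)
R[2][1] = -0.7071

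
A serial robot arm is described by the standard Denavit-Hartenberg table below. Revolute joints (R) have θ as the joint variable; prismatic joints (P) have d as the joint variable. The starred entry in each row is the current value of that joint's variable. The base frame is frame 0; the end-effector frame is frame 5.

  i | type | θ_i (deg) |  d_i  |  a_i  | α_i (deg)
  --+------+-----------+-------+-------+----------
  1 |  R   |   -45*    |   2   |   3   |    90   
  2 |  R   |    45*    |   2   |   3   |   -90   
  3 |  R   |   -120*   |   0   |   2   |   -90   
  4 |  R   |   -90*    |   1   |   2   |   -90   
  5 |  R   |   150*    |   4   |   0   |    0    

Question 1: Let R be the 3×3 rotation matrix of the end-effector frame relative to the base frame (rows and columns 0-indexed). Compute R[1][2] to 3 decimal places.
-0.362

End-effector z-axis (col 2 of R) = (-0.8624,-0.3624,-0.3536)
R[1][2] = -0.3624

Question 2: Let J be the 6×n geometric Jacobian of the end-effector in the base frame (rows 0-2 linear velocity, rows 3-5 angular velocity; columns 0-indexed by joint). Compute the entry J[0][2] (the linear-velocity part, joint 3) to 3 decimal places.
1.339

axis z_2 = (-0.5000,0.5000,0.7071); lever o_n−o_2 = (-6.0948,-1.9608,-0.0947)
cross product → J_v[:, 2] = (1.3391,-4.3570,4.0278)
J_ω[:, 2] = z_2
entry J[0][2] = 1.3391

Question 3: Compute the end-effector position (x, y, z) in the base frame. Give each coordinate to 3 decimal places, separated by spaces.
-3.888 -6.996 4.027

after link 1: o_1 = (2.1213, -2.1213, 2.0000)
after link 2: o_2 = (2.2071, -5.0355, 4.1213)
after link 3: o_3 = (0.4824, -5.7603, 3.4142)
after link 4: o_4 = (-0.4382, -5.5468, 5.4408)
after link 5: o_5 = (-3.8877, -6.9963, 4.0266)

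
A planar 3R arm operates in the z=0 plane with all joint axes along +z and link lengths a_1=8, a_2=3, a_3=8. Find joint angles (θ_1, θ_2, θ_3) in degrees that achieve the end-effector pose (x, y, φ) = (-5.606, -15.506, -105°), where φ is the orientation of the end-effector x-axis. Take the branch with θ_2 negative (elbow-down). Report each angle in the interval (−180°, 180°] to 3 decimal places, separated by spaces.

wrist centre = target − a_3·(cos φ, sin φ) = (-3.5354, -7.7786)
cos θ_2 = (73.0059−8²−3²)/(2·8·3) = 0.0001; θ_2 = -89.9930° (elbow-down)
β = atan2(-7.7786,-3.5354) = -114.4423°; ψ = atan2(-3.0000,8.0004) = -20.5552°
θ_1 = β − ψ = -93.8871°
θ_3 = φ − θ_1 − θ_2 = 78.8800° (wrapped to (-180°,180°])

-93.887 -89.993 78.880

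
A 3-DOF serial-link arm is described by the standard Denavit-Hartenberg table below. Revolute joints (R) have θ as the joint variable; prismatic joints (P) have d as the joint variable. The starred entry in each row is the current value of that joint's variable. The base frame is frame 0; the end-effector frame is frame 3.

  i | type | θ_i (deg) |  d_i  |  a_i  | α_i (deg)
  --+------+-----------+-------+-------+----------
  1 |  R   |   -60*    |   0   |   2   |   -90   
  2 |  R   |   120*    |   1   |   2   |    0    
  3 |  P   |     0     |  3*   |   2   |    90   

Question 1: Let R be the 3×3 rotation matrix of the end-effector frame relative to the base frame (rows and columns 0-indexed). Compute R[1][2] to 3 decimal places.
End-effector z-axis (col 2 of R) = (0.4330,-0.7500,-0.5000)
R[1][2] = -0.7500

-0.750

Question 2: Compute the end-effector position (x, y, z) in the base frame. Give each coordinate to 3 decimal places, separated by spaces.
after link 1: o_1 = (1.0000, -1.7321, 0.0000)
after link 2: o_2 = (1.3660, -0.3660, -1.7321)
after link 3: o_3 = (3.4641, 2.0000, -3.4641)

3.464 2.000 -3.464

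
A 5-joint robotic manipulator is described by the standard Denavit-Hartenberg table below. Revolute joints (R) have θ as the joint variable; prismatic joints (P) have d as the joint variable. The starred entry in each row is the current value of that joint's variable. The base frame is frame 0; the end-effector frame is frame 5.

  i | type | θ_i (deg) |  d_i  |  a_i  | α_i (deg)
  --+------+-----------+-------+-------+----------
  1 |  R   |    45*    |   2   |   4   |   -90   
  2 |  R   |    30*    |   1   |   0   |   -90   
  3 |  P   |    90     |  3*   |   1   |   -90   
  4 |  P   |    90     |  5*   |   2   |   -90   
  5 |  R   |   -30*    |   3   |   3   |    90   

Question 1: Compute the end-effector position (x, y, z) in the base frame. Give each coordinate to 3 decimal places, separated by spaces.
-2.708 1.534 6.634

after link 1: o_1 = (2.8284, 2.8284, 2.0000)
after link 2: o_2 = (2.1213, 3.5355, 2.0000)
after link 3: o_3 = (1.7678, 1.7678, -0.5981)
after link 4: o_4 = (-0.5870, -0.5870, 3.6340)
after link 5: o_5 = (-2.7083, 1.5343, 6.6340)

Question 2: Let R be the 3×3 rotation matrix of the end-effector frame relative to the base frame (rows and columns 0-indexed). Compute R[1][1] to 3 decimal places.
0.707

End-effector y-axis (col 1 of R) = (-0.7071,0.7071,0.0000)
R[1][1] = 0.7071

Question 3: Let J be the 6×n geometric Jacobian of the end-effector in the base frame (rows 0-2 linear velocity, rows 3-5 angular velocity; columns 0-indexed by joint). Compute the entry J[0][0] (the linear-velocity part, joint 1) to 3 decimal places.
-1.534

axis z_0 = ẑ; lever o_n−o_0 = (-2.7083,1.5343,6.6340)
cross product → J_v[:, 0] = (-1.5343,-2.7083,0.0000)
J_ω[:, 0] = z_0
entry J[0][0] = -1.5343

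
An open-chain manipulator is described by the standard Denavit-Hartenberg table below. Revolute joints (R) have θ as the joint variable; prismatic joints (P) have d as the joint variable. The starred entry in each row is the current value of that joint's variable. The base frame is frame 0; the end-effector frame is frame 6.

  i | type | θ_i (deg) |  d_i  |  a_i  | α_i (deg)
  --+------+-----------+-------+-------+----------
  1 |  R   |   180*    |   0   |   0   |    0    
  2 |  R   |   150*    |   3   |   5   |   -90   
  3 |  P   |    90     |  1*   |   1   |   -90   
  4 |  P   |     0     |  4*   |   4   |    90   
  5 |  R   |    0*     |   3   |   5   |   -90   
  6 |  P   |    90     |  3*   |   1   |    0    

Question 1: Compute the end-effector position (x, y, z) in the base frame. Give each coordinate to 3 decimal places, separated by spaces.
-0.232 3.598 -7.000

after link 1: o_1 = (0.0000, 0.0000, 0.0000)
after link 2: o_2 = (4.3301, -2.5000, 3.0000)
after link 3: o_3 = (4.8301, -1.6340, 2.0000)
after link 4: o_4 = (1.3660, 0.3660, -2.0000)
after link 5: o_5 = (2.8660, 2.9641, -7.0000)
after link 6: o_6 = (-0.2321, 3.5981, -7.0000)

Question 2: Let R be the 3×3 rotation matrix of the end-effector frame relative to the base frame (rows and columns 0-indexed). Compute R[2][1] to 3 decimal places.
1.000

End-effector y-axis (col 1 of R) = (-0.0000,-0.0000,1.0000)
R[2][1] = 1.0000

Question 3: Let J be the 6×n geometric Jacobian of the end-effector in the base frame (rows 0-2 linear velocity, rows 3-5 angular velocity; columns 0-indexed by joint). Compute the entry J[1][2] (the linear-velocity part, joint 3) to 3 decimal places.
prismatic axis z_2 = (0.5000,0.8660,0.0000)
J_v[:, 2] = z_2; J_ω[:, 2] = (0,0,0)
entry J[1][2] = 0.8660

0.866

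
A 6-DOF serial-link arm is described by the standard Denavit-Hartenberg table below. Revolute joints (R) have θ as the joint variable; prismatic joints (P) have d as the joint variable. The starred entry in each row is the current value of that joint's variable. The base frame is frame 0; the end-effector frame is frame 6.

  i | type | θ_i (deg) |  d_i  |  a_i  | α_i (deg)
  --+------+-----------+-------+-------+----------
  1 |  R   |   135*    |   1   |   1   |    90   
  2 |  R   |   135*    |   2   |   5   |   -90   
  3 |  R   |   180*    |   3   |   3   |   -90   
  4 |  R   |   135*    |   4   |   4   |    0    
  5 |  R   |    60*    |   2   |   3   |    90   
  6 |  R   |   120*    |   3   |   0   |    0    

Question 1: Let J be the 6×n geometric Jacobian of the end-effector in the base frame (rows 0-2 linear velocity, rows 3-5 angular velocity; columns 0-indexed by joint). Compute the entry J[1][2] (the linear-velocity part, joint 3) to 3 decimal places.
axis z_2 = (0.5000,-0.5000,-0.7071); lever o_n−o_2 = (5.0191,3.4662,3.8554)
cross product → J_v[:, 2] = (0.5232,-5.4768,4.2426)
J_ω[:, 2] = z_2
entry J[1][2] = -5.4768

-5.477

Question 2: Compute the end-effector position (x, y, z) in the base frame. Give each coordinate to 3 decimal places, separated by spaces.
after link 1: o_1 = (-0.7071, 0.7071, 1.0000)
after link 2: o_2 = (3.2071, -0.3787, 4.5355)
after link 3: o_3 = (3.2071, -0.3787, 0.2929)
after link 4: o_4 = (6.0355, 2.4497, 4.2929)
after link 5: o_5 = (9.2869, 2.0268, 5.7929)
after link 6: o_6 = (8.2262, 3.0875, 8.3910)

8.226 3.088 8.391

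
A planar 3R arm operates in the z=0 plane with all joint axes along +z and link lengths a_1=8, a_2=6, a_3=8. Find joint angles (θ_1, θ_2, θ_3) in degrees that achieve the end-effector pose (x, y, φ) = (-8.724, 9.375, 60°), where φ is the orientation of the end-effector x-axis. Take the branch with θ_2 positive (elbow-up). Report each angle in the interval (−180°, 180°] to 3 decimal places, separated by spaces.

150.003 44.996 -134.999

wrist centre = target − a_3·(cos φ, sin φ) = (-12.7240, 2.4468)
cos θ_2 = (167.8870−8²−6²)/(2·8·6) = 0.7072; θ_2 = 44.9960° (elbow-up)
β = atan2(2.4468,-12.7240) = 169.1150°; ψ = atan2(4.2423,12.2429) = 19.1119°
θ_1 = β − ψ = 150.0031°
θ_3 = φ − θ_1 − θ_2 = -134.9991° (wrapped to (-180°,180°])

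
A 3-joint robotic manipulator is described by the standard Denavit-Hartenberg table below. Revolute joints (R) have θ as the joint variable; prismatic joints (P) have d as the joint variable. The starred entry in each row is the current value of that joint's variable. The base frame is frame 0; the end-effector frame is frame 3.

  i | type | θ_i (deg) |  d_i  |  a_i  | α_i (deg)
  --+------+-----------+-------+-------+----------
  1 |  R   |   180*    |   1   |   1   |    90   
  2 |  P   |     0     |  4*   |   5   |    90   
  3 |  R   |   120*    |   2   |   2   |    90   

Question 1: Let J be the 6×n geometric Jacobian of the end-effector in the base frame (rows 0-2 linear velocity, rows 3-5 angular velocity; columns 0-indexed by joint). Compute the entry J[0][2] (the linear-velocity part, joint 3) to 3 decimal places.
axis z_2 = (0.0000,0.0000,-1.0000); lever o_n−o_2 = (1.0000,1.7321,-2.0000)
cross product → J_v[:, 2] = (1.7321,-1.0000,-0.0000)
J_ω[:, 2] = z_2
entry J[0][2] = 1.7321

1.732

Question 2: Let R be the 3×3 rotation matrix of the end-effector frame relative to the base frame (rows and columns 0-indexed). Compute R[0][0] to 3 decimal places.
0.500

End-effector x-axis (col 0 of R) = (0.5000,0.8660,0.0000)
R[0][0] = 0.5000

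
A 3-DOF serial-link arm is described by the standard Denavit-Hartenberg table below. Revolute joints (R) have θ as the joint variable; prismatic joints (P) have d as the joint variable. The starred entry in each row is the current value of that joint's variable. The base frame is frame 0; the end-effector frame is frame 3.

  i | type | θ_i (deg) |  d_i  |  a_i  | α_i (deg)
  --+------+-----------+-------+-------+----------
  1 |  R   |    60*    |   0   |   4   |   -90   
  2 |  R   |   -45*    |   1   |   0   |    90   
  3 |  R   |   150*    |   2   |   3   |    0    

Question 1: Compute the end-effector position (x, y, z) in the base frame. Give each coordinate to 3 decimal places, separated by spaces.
after link 1: o_1 = (2.0000, 3.4641, 0.0000)
after link 2: o_2 = (1.1340, 3.9641, 0.0000)
after link 3: o_3 = (-1.7907, 1.8984, -0.4229)

-1.791 1.898 -0.423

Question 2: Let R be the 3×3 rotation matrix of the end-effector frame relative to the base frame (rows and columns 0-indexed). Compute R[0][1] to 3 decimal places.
0.573

End-effector y-axis (col 1 of R) = (0.5732,-0.7392,-0.3536)
R[0][1] = 0.5732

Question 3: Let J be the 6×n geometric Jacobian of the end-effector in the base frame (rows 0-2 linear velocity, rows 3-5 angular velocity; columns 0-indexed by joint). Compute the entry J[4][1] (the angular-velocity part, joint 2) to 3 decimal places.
0.500

axis z_1 = (-0.8660,0.5000,0.0000); lever o_n−o_1 = (-3.7907,-1.5657,-0.4229)
cross product → J_v[:, 1] = (-0.2115,-0.3662,3.2513)
J_ω[:, 1] = z_1
entry J[4][1] = 0.5000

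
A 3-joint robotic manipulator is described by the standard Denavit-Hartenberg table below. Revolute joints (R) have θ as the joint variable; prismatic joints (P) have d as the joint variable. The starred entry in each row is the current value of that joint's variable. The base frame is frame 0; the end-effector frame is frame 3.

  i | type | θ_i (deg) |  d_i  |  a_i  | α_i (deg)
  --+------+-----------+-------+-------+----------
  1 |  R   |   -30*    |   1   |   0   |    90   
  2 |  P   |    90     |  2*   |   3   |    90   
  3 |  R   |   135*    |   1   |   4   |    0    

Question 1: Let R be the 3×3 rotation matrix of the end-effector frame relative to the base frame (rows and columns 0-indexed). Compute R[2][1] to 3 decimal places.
-0.707

End-effector y-axis (col 1 of R) = (0.3536,0.6124,-0.7071)
R[2][1] = -0.7071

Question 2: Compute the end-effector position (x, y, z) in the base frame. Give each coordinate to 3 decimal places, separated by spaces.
after link 1: o_1 = (0.0000, 0.0000, 1.0000)
after link 2: o_2 = (-1.0000, -1.7321, 4.0000)
after link 3: o_3 = (-1.5482, -4.6815, 1.1716)

-1.548 -4.682 1.172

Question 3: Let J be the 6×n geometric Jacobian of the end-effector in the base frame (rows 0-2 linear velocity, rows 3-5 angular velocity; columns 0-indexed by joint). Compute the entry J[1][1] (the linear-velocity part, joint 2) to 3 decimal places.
-0.866

prismatic axis z_1 = (-0.5000,-0.8660,0.0000)
J_v[:, 1] = z_1; J_ω[:, 1] = (0,0,0)
entry J[1][1] = -0.8660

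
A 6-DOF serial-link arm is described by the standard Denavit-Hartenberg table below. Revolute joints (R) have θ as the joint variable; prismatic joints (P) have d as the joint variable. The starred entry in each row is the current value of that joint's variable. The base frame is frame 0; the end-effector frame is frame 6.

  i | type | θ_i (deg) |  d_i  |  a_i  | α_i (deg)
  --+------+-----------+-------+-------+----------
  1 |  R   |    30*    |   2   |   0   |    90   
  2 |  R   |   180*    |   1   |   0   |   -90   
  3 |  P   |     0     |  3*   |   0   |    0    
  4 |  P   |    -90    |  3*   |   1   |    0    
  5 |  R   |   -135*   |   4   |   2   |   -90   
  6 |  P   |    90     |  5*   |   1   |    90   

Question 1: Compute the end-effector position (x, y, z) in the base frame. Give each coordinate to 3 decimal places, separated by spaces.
6.347 -1.094 -7.000

after link 1: o_1 = (0.0000, 0.0000, 2.0000)
after link 2: o_2 = (0.5000, -0.8660, 2.0000)
after link 3: o_3 = (0.5000, -0.8660, -1.0000)
after link 4: o_4 = (1.0000, -1.7321, -4.0000)
after link 5: o_5 = (1.5176, 0.1998, -8.0000)
after link 6: o_6 = (6.3473, -1.0943, -7.0000)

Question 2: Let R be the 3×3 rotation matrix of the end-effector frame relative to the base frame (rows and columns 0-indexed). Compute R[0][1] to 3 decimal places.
End-effector y-axis (col 1 of R) = (0.9659,-0.2588,-0.0000)
R[0][1] = 0.9659

0.966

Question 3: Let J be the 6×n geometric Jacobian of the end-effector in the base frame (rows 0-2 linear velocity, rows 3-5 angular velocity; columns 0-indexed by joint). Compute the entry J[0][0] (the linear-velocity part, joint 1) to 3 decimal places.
axis z_0 = ẑ; lever o_n−o_0 = (6.3473,-1.0943,-7.0000)
cross product → J_v[:, 0] = (1.0943,6.3473,-0.0000)
J_ω[:, 0] = z_0
entry J[0][0] = 1.0943

1.094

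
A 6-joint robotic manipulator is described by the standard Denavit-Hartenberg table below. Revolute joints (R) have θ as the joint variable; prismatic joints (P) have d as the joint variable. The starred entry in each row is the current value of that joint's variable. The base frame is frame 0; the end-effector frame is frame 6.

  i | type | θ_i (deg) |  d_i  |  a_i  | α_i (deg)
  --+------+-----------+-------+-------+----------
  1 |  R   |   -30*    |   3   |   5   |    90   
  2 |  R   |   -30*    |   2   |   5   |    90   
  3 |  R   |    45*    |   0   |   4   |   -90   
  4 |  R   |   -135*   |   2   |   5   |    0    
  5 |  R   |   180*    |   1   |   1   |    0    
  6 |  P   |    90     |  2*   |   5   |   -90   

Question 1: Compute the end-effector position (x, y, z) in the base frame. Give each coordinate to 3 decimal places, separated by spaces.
after link 1: o_1 = (4.3301, -2.5000, 3.0000)
after link 2: o_2 = (7.0801, -6.3971, 0.5000)
after link 3: o_3 = (7.7872, -10.0713, -0.9142)
after link 4: o_4 = (3.8635, -6.5522, -2.0190)
after link 5: o_5 = (3.4108, -7.6847, -1.3030)
after link 6: o_6 = (2.5490, -5.9334, 3.7159)

2.549 -5.933 3.716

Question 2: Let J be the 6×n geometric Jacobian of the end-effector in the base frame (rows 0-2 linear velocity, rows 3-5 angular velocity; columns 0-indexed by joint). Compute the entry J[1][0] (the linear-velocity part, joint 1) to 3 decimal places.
2.549

axis z_0 = ẑ; lever o_n−o_0 = (2.5490,-5.9334,3.7159)
cross product → J_v[:, 0] = (5.9334,2.5490,-0.0000)
J_ω[:, 0] = z_0
entry J[1][0] = 2.5490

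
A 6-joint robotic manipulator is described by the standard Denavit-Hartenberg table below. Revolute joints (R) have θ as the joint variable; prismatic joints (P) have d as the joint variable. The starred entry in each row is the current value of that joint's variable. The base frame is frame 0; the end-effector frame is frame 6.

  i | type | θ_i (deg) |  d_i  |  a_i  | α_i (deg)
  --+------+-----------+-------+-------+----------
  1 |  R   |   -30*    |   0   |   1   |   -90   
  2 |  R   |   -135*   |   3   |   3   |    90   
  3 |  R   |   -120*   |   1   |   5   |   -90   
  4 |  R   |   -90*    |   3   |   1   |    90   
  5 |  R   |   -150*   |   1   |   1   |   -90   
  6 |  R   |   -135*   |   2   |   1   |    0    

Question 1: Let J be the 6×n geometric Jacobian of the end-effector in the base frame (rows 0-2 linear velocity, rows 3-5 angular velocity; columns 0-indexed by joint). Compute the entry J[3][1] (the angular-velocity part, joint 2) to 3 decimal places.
0.500

axis z_1 = (0.5000,0.8660,0.0000); lever o_n−o_1 = (-3.3117,1.4357,-0.2981)
cross product → J_v[:, 1] = (-0.2581,0.1490,3.5858)
J_ω[:, 1] = z_1
entry J[3][1] = 0.5000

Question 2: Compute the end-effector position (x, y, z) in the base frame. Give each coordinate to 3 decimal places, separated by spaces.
-2.446 0.936 -0.298

after link 1: o_1 = (0.8660, -0.5000, 0.0000)
after link 2: o_2 = (0.5289, 3.1587, 2.1213)
after link 3: o_3 = (-0.7176, -1.1216, -0.3536)
after link 4: o_4 = (-3.6710, -1.1485, 0.7765)
after link 5: o_5 = (-2.6236, -0.4645, 1.4362)
after link 6: o_6 = (-2.4456, 0.9357, -0.2981)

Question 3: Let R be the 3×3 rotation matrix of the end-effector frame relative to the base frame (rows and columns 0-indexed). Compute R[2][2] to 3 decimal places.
-0.884

End-effector z-axis (col 2 of R) = (0.3696,0.2866,-0.8839)
R[2][2] = -0.8839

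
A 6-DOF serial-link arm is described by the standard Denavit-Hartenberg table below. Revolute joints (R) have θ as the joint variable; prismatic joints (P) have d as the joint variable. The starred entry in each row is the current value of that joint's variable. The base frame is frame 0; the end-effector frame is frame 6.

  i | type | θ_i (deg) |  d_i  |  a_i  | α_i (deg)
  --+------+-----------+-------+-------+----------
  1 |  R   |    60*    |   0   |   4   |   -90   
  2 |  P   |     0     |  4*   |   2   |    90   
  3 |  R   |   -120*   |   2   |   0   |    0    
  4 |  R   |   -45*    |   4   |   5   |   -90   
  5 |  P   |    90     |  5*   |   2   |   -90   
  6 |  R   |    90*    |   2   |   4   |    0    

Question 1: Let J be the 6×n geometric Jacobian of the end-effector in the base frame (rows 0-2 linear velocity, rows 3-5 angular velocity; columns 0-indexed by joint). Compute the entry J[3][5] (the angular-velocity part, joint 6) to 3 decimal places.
0.259

axis z_5 = (0.2588,0.9659,-0.0000); lever o_n−o_5 = (-3.3461,2.9671,-0.0000)
cross product → J_v[:, 5] = (-0.0000,0.0000,4.0000)
J_ω[:, 5] = z_5
entry J[3][5] = 0.2588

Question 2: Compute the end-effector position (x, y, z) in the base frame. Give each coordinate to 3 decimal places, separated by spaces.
-0.275 4.040 4.000

after link 1: o_1 = (2.0000, 3.4641, 0.0000)
after link 2: o_2 = (-0.4641, 7.1962, 0.0000)
after link 3: o_3 = (-0.4641, 7.1962, 2.0000)
after link 4: o_4 = (-1.7582, 2.3665, 6.0000)
after link 5: o_5 = (3.0714, 1.0724, 4.0000)
after link 6: o_6 = (-0.2746, 4.0396, 4.0000)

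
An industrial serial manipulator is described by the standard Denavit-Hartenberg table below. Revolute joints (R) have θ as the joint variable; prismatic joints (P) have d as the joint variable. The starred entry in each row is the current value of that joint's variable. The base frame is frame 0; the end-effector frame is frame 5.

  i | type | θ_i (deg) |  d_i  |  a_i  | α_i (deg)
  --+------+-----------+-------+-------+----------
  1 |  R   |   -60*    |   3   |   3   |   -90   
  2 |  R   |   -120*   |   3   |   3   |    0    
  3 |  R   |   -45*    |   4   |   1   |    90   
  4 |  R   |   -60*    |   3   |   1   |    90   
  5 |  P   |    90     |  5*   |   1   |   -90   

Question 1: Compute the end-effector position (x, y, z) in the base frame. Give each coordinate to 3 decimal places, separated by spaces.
after link 1: o_1 = (1.5000, -2.5981, 3.0000)
after link 2: o_2 = (3.3481, 0.2010, 5.5981)
after link 3: o_3 = (6.3292, 3.0375, 5.8569)
after link 4: o_4 = (4.9495, 3.6952, 3.0885)
after link 5: o_5 = (4.7463, -0.9529, 1.0019)

4.746 -0.953 1.002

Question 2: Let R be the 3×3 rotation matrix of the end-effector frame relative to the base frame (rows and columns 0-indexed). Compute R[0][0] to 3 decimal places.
-0.129

End-effector x-axis (col 0 of R) = (-0.1294,0.2241,-0.9659)
R[0][0] = -0.1294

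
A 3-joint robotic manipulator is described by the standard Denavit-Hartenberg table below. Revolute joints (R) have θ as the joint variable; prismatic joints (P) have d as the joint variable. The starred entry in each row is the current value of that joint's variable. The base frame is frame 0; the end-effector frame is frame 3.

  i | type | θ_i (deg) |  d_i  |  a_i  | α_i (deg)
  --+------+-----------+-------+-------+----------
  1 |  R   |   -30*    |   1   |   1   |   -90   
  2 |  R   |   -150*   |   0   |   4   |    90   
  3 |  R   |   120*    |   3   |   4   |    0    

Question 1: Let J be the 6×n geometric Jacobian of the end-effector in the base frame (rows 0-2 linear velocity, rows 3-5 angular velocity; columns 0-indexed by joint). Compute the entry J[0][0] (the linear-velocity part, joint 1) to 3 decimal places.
axis z_0 = ẑ; lever o_n−o_0 = (-0.2010,4.1160,-0.5981)
cross product → J_v[:, 0] = (-4.1160,-0.2010,0.0000)
J_ω[:, 0] = z_0
entry J[0][0] = -4.1160

-4.116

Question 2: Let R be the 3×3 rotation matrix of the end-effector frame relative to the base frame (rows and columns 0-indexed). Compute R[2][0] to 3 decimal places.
-0.250

End-effector x-axis (col 0 of R) = (0.8080,0.5335,-0.2500)
R[2][0] = -0.2500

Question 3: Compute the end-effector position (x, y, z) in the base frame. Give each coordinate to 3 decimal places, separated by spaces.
after link 1: o_1 = (0.8660, -0.5000, 1.0000)
after link 2: o_2 = (-2.1340, 1.2321, 3.0000)
after link 3: o_3 = (-0.2010, 4.1160, -0.5981)

-0.201 4.116 -0.598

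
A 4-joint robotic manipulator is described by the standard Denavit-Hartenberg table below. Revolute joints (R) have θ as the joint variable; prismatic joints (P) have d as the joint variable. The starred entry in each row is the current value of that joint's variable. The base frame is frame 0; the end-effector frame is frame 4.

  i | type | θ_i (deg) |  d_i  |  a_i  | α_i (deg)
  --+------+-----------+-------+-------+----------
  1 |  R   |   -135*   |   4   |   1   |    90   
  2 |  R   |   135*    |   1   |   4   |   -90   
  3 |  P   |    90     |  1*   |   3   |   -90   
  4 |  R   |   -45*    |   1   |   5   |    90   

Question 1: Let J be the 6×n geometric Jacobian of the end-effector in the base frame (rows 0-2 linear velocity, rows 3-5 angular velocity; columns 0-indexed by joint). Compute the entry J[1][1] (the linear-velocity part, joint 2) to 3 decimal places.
-0.768

axis z_1 = (-0.7071,0.7071,0.0000); lever o_n−o_1 = (7.6820,-0.1464,-1.0858)
cross product → J_v[:, 1] = (-0.7678,-0.7678,-5.3284)
J_ω[:, 1] = z_1
entry J[1][1] = -0.7678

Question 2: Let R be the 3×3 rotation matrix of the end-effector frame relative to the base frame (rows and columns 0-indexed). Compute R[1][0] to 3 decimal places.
-0.146

End-effector x-axis (col 0 of R) = (0.8536,-0.1464,-0.5000)
R[1][0] = -0.1464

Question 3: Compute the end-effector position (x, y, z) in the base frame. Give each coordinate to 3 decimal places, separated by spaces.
6.975 -0.854 2.914

after link 1: o_1 = (-0.7071, -0.7071, 4.0000)
after link 2: o_2 = (0.5858, 2.0000, 6.8284)
after link 3: o_3 = (3.2071, 0.3787, 6.1213)
after link 4: o_4 = (6.9749, -0.8536, 2.9142)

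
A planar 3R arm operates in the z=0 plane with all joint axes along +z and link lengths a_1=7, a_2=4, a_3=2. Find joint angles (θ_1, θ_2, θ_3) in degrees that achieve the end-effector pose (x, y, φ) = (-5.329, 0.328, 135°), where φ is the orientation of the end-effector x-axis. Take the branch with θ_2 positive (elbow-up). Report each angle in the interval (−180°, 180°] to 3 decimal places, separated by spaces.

wrist centre = target − a_3·(cos φ, sin φ) = (-3.9148, -1.0862)
cos θ_2 = (16.5054−7²−4²)/(2·7·4) = -0.8660; θ_2 = 149.9942° (elbow-up)
β = atan2(-1.0862,-3.9148) = -164.4926°; ψ = atan2(2.0004,3.5361) = 29.4966°
θ_1 = β − ψ = -193.9891°
θ_3 = φ − θ_1 − θ_2 = 178.9949° (wrapped to (-180°,180°])

166.011 149.994 178.995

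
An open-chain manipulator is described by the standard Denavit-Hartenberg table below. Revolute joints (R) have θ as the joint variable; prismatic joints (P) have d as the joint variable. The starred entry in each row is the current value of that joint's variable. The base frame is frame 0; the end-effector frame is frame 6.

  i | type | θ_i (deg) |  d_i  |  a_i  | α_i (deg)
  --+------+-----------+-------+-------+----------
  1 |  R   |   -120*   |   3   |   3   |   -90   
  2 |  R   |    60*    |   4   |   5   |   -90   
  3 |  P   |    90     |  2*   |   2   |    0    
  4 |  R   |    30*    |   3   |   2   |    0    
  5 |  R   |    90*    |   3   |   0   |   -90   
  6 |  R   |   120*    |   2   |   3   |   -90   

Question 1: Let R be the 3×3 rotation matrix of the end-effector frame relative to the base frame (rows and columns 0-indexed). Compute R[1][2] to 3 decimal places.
End-effector z-axis (col 2 of R) = (-0.3460,0.2667,-0.8995)
R[1][2] = 0.2667

0.267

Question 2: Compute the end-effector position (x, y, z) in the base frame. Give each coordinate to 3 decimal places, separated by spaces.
after link 1: o_1 = (-1.5000, -2.5981, 3.0000)
after link 2: o_2 = (0.7141, -6.7631, -1.3301)
after link 3: o_3 = (-0.1519, -4.2631, -2.3301)
after link 4: o_4 = (-0.1029, -0.7141, -2.9641)
after link 5: o_5 = (1.1962, 1.5359, -4.4641)
after link 6: o_6 = (0.3469, -1.8992, -5.1561)

0.347 -1.899 -5.156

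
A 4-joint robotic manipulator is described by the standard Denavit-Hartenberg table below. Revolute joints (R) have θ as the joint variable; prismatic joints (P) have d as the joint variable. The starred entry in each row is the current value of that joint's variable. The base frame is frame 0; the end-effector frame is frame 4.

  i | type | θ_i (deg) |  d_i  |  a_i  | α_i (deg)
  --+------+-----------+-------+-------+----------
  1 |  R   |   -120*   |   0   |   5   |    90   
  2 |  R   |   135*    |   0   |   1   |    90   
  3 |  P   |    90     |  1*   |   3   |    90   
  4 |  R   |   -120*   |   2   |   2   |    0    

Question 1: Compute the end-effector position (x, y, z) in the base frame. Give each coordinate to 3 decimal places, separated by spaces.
-2.913 -1.045 1.604

after link 1: o_1 = (-2.5000, -4.3301, 0.0000)
after link 2: o_2 = (-2.1464, -3.7178, 0.7071)
after link 3: o_3 = (-5.0981, -2.8301, 1.4142)
after link 4: o_4 = (-2.9126, -1.0447, 1.6037)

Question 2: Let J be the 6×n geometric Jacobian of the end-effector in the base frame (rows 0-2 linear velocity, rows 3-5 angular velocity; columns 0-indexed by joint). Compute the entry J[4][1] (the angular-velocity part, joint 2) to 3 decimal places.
0.500

axis z_1 = (-0.8660,0.5000,0.0000); lever o_n−o_1 = (-0.4126,3.2854,1.6037)
cross product → J_v[:, 1] = (0.8018,1.3888,-2.6390)
J_ω[:, 1] = z_1
entry J[4][1] = 0.5000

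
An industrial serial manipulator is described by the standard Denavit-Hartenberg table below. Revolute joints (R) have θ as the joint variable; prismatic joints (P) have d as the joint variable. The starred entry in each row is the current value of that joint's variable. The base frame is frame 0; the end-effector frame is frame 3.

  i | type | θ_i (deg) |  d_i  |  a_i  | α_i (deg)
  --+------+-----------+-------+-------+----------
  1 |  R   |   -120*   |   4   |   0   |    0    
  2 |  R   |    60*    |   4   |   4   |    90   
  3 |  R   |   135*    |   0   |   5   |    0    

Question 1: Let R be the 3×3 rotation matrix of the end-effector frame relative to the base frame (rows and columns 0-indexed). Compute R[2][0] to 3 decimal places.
0.707

End-effector x-axis (col 0 of R) = (-0.3536,0.6124,0.7071)
R[2][0] = 0.7071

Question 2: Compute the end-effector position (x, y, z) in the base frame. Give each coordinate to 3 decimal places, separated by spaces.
after link 1: o_1 = (0.0000, 0.0000, 4.0000)
after link 2: o_2 = (2.0000, -3.4641, 8.0000)
after link 3: o_3 = (0.2322, -0.4022, 11.5355)

0.232 -0.402 11.536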